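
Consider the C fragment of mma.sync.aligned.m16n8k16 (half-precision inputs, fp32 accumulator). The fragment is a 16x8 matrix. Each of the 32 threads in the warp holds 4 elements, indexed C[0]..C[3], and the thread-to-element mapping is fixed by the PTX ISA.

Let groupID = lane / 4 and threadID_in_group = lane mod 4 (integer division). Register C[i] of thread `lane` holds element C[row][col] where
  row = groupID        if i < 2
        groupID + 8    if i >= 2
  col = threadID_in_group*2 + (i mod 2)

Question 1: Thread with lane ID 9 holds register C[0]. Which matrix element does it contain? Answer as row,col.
L=9->gid=9>>2=2, tid=9&3=1
[0]->row 2+0=2  col 1·2+0=2

2,2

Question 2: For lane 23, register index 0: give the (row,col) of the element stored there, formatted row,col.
5,6

lane 23: gid=5 (23/4), tid=3 (23%4)
i=0: r=5+0=5, c=3*2+0=6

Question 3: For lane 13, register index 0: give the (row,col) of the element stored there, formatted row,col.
L=13→G=13>>2=3, T=13&3=1
[0]→row 3+0=3  col 1·2+0=2

3,2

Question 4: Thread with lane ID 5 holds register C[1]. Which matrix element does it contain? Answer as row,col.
1,3

5: gr=1,th=1
[1] (1+0,1*2+1) = (1,3)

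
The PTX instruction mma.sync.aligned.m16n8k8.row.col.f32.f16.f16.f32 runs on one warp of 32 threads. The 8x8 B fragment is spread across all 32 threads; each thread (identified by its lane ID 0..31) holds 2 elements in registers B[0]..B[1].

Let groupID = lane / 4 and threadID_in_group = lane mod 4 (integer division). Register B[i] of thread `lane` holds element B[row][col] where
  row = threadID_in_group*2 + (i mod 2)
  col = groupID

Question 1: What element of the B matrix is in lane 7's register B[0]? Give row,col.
6,1

lane 7: gid=1 (7/4), tid=3 (7%4)
i=0: r=3*2+0=6, c=gid=1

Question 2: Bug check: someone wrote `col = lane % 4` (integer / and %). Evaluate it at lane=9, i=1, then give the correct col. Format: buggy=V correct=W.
buggy=1 correct=2

`lane % 4`[9,1]=>1
L=9=>grp=9>>2=2, tig=9&3=1
[1]=>row 1·2+1=3  col grp=2
col: 1 vs 2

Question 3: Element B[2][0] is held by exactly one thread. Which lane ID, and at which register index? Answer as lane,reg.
1,0

c=0->g=0  r=2->t=1,b0=0
L=0*4+1=1  i=0=0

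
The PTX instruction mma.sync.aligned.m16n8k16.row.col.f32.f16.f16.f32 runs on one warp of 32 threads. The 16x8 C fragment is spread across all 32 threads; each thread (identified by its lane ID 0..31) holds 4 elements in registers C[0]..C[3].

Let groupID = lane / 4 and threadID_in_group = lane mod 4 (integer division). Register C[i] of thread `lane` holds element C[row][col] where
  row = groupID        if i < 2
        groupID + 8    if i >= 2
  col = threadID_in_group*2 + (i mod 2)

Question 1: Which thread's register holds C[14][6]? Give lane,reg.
r=14->g=6,rb=1  c=6->t=3,b0=0
L=6*4+3=27  i=1*2+0=2

27,2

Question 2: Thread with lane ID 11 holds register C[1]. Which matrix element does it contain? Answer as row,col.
2,7

L=11->g=11>>2=2, t=11&3=3
[1]->row 2+0=2  col 3·2+1=7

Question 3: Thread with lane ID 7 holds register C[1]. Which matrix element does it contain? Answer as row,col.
1,7

L=7->g=7>>2=1, t=7&3=3
[1]->row 1+0=1  col 3·2+1=7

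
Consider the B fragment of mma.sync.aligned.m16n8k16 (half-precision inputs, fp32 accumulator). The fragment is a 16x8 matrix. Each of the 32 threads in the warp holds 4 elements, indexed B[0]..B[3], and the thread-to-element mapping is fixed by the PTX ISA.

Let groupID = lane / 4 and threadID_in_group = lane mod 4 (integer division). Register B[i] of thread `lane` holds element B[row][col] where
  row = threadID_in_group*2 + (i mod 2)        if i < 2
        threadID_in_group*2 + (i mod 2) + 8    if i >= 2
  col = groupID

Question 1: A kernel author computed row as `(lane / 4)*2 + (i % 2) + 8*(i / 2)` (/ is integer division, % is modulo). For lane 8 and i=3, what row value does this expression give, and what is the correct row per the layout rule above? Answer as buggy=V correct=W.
`(lane / 4)*2 + (i % 2) + 8*(i / 2)`[8,3]->13
8: gid=2,tid=0
[3] (0*2+1+8,2) = (9,2)
row: 13 vs 9

buggy=13 correct=9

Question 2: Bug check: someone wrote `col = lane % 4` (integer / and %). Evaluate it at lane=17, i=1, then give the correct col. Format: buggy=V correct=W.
`lane % 4`[17,1]→1
lane 17: G=4 (17/4), T=1 (17%4)
i=1: r=1*2+1+0=3, c=G=4
col: 1 vs 4

buggy=1 correct=4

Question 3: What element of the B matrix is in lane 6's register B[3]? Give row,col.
13,1

lane 6: g=1 (6/4), t=2 (6%4)
i=3: r=2*2+1+8=13, c=g=1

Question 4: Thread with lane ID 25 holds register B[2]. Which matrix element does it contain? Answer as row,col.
10,6

25: gr=6,th=1
[2] (1*2+0+8,6) = (10,6)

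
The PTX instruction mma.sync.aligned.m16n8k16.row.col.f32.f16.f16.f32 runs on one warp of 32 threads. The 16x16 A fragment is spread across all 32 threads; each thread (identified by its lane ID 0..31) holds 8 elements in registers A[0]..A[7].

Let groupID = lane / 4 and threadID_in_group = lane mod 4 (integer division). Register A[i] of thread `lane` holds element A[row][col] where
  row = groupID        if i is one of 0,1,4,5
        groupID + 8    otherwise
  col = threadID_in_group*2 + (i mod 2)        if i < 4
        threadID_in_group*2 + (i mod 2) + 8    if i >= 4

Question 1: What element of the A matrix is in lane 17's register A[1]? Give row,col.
lane 17: gid=4 (17/4), tid=1 (17%4)
i=1: r=4+0=4, c=1*2+1+0=3

4,3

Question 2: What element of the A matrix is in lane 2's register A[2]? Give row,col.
8,4

lane 2: G=0 (2/4), T=2 (2%4)
i=2: r=0+8=8, c=2*2+0+0=4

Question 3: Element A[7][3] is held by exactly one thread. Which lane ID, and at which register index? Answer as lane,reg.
29,1

r=7→G=7,rhi=0  c=3→chi=0,T=1,p=1
L=7*4+1=29  i=0*4+0*2+1=1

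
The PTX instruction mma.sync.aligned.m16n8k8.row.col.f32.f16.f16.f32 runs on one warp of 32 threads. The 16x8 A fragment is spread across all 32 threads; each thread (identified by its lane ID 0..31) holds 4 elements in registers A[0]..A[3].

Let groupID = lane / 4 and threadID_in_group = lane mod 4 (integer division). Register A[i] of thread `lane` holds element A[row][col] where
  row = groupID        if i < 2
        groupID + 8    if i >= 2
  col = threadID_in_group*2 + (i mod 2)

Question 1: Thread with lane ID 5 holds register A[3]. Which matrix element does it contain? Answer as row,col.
9,3

lane 5: g=1 (5/4), t=1 (5%4)
i=3: r=1+8=9, c=1*2+1=3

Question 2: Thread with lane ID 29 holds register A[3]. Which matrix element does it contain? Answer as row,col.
15,3

L=29→G=29>>2=7, T=29&3=1
[3]→row 7+8=15  col 1·2+1=3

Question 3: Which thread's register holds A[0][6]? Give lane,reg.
3,0

r: 0->gid=0,r8=0  c: 6->tid=3,i&1=0
L=0*4+3=3  i=0*2+0=0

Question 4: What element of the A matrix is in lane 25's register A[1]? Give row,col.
6,3

25: grp=6,tig=1
[1] (6+0,1*2+1) = (6,3)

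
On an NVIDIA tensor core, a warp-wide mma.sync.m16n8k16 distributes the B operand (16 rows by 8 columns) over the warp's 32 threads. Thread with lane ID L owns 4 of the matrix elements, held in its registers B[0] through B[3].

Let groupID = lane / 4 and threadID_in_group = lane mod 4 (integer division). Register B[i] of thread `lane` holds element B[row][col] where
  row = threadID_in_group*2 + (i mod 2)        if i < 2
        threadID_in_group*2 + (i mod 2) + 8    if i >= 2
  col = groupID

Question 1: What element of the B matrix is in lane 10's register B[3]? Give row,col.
13,2

10: g=2,t=2
[3] (2*2+1+8,2) = (13,2)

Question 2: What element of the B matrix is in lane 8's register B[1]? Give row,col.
1,2

8: gr=2,th=0
[1] (0*2+1+0,2) = (1,2)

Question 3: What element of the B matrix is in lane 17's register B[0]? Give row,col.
2,4

17: g=4,t=1
[0] (1*2+0+0,4) = (2,4)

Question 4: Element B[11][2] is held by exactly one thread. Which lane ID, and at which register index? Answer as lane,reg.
c:2=>grp=2  r:11=>rB=1,tig=1,lo=1
L=2*4+1=9  i=1*2+1=3

9,3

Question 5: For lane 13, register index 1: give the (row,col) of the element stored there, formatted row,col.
lane 13: grp=3 (13/4), tig=1 (13%4)
i=1: r=1*2+1+0=3, c=grp=3

3,3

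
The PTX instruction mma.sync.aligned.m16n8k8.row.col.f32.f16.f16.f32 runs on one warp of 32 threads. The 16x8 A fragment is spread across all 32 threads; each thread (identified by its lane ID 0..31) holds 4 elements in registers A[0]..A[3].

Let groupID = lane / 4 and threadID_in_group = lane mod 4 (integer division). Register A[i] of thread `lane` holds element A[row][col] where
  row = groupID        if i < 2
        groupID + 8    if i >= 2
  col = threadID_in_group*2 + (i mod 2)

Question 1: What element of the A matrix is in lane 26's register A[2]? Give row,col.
lane 26=>26/4=6, 26 mod 4=2
i=2  r:6+8=>14  c:2·2+0=>4

14,4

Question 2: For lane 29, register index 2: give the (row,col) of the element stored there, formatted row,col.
15,2

lane 29: gid=7 (29/4), tid=1 (29%4)
i=2: r=7+8=15, c=1*2+0=2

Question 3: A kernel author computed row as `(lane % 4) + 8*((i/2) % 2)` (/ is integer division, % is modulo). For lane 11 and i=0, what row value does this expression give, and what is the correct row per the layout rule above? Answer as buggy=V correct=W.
`(lane % 4) + 8*((i/2) % 2)`[11,0]->3
lane 11: g=2 (11/4), t=3 (11%4)
i=0: r=2+0=2, c=3*2+0=6
row: 3 vs 2

buggy=3 correct=2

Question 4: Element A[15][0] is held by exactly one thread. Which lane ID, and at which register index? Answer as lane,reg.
28,2

r=15->g=7,rb=1  c=0->t=0,b0=0
L=7*4+0=28  i=1*2+0=2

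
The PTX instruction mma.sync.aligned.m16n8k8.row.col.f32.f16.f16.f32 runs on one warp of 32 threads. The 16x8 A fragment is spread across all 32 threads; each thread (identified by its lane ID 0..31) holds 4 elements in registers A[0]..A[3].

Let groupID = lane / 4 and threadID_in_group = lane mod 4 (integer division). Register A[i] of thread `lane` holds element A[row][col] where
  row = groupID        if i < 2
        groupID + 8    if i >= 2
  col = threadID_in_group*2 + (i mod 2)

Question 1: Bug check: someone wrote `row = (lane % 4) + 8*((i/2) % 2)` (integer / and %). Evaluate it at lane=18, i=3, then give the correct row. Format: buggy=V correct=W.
`(lane % 4) + 8*((i/2) % 2)`[18,3]->10
18: g=4,t=2
[3] (4+8,2*2+1) = (12,5)
row: 10 vs 12

buggy=10 correct=12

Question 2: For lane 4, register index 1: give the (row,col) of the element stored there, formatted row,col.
lane 4: grp=1 (4/4), tig=0 (4%4)
i=1: r=1+0=1, c=0*2+1=1

1,1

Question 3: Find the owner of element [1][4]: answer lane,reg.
r: 1->gid=1,r8=0  c: 4->tid=2,i&1=0
L=1*4+2=6  i=0*2+0=0

6,0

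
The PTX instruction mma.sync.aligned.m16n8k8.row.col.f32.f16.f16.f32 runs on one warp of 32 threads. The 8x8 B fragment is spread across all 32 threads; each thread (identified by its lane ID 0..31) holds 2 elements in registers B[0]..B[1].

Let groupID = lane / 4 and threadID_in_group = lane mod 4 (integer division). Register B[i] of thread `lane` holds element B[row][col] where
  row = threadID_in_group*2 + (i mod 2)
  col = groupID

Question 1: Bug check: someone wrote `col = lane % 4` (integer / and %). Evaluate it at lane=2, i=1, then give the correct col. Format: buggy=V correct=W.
buggy=2 correct=0

`lane % 4`[2,1]→2
L=2→G=2>>2=0, T=2&3=2
[1]→row 2·2+1=5  col G=0
col: 2 vs 0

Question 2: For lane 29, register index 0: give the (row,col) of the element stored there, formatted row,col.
L=29→G=29>>2=7, T=29&3=1
[0]→row 1·2+0=2  col G=7

2,7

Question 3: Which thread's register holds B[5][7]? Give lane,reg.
c:7=>grp=7  r:5=>tig=2,lo=1
L=7*4+2=30  i=1=1

30,1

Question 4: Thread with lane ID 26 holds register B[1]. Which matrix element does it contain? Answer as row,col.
5,6

lane 26→26/4=6, 26 mod 4=2
i=1  r:2·2+1→5  c:6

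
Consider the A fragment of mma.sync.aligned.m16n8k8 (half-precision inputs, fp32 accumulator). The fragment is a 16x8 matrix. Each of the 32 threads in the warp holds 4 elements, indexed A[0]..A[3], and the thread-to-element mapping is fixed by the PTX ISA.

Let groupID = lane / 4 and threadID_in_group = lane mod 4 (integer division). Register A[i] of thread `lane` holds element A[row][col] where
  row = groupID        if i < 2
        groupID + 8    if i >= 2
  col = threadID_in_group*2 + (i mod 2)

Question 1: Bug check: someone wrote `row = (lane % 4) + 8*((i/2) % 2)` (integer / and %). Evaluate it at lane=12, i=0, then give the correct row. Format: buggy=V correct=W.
`(lane % 4) + 8*((i/2) % 2)`[12,0]→0
lane 12→12/4=3, 12 mod 4=0
i=0  r:3+0→3  c:2·0+0→0
row: 0 vs 3

buggy=0 correct=3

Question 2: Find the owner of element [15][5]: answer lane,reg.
r=15→G=7,rhi=1  c=5→T=2,p=1
L=7*4+2=30  i=1*2+1=3

30,3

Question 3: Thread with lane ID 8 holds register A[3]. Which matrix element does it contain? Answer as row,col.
10,1

lane 8: gid=2 (8/4), tid=0 (8%4)
i=3: r=2+8=10, c=0*2+1=1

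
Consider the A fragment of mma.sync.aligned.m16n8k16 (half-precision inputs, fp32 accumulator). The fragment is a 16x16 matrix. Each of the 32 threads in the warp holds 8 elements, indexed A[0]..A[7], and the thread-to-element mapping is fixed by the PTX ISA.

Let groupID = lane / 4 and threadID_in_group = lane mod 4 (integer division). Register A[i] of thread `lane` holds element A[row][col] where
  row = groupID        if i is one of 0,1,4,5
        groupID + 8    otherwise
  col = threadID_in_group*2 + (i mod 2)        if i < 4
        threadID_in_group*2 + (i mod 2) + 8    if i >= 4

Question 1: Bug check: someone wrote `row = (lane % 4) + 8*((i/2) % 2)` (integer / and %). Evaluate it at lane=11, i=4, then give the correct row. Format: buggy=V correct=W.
buggy=3 correct=2

`(lane % 4) + 8*((i/2) % 2)`[11,4]⇒3
lane 11: gr=2 (11/4), th=3 (11%4)
i=4: r=2+0=2, c=3*2+0+8=14
row: 3 vs 2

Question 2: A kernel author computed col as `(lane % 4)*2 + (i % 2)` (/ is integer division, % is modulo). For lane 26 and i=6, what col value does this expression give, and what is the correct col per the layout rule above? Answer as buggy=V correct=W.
buggy=4 correct=12

`(lane % 4)*2 + (i % 2)`[26,6]->4
L=26->gid=26>>2=6, tid=26&3=2
[6]->row 6+8=14  col 2·2+0+8=12
col: 4 vs 12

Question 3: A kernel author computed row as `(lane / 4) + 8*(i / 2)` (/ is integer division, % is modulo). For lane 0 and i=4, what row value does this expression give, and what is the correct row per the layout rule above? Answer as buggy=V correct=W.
buggy=16 correct=0

`(lane / 4) + 8*(i / 2)`[0,4]=>16
L=0=>grp=0>>2=0, tig=0&3=0
[4]=>row 0+0=0  col 0·2+0+8=8
row: 16 vs 0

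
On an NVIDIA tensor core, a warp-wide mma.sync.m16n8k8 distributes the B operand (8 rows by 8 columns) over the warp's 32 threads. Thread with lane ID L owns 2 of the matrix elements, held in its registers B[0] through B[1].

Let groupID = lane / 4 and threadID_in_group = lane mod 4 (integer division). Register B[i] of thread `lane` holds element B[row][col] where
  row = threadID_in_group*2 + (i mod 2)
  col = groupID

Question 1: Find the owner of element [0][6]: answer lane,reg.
c:6=>grp=6  r:0=>tig=0,lo=0
L=6*4+0=24  i=0=0

24,0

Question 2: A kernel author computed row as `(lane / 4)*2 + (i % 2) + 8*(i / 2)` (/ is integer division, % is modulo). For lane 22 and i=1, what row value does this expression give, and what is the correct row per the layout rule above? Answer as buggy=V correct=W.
buggy=11 correct=5

`(lane / 4)*2 + (i % 2) + 8*(i / 2)`[22,1]->11
lane 22: gid=5 (22/4), tid=2 (22%4)
i=1: r=2*2+1=5, c=gid=5
row: 11 vs 5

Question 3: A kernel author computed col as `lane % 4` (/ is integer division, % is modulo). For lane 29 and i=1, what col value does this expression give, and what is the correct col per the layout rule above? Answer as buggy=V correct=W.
buggy=1 correct=7

`lane % 4`[29,1]->1
L=29->g=29>>2=7, t=29&3=1
[1]->row 1·2+1=3  col g=7
col: 1 vs 7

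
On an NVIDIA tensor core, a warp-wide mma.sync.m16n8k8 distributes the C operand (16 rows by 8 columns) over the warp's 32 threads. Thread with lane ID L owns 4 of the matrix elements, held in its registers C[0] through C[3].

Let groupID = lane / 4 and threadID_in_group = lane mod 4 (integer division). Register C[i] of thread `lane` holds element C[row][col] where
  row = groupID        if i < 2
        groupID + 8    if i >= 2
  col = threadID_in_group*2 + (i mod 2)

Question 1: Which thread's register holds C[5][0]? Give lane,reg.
r: 5->gid=5,r8=0  c: 0->tid=0,i&1=0
L=5*4+0=20  i=0*2+0=0

20,0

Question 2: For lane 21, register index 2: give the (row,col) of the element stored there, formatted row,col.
L=21⇒gr=21>>2=5, th=21&3=1
[2]⇒row 5+8=13  col 1·2+0=2

13,2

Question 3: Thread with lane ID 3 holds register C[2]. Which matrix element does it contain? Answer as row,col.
lane 3: g=0 (3/4), t=3 (3%4)
i=2: r=0+8=8, c=3*2+0=6

8,6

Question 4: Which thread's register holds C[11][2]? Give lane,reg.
r=11⇒gr=3,Rb=1  c=2⇒th=1,odd=0
L=3*4+1=13  i=1*2+0=2

13,2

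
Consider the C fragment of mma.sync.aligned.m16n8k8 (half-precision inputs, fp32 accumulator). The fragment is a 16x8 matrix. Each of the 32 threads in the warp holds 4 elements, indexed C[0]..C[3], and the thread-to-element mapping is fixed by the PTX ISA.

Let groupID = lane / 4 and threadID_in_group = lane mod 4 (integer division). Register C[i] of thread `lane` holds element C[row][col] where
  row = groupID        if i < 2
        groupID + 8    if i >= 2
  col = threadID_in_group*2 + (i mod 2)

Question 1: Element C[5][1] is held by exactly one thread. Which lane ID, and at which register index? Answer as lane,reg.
r=5→G=5,rhi=0  c=1→T=0,p=1
L=5*4+0=20  i=0*2+1=1

20,1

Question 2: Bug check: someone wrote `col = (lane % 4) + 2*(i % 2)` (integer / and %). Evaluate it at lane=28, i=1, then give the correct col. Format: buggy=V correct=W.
`(lane % 4) + 2*(i % 2)`[28,1]->2
L=28->gid=28>>2=7, tid=28&3=0
[1]->row 7+0=7  col 0·2+1=1
col: 2 vs 1

buggy=2 correct=1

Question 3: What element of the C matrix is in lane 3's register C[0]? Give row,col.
lane 3→3/4=0, 3 mod 4=3
i=0  r:0+0→0  c:2·3+0→6

0,6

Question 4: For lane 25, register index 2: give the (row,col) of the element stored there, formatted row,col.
14,2

L=25->gid=25>>2=6, tid=25&3=1
[2]->row 6+8=14  col 1·2+0=2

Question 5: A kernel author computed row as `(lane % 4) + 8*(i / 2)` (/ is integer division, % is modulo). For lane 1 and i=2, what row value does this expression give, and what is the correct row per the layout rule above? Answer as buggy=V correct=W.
buggy=9 correct=8

`(lane % 4) + 8*(i / 2)`[1,2]->9
L=1->g=1>>2=0, t=1&3=1
[2]->row 0+8=8  col 1·2+0=2
row: 9 vs 8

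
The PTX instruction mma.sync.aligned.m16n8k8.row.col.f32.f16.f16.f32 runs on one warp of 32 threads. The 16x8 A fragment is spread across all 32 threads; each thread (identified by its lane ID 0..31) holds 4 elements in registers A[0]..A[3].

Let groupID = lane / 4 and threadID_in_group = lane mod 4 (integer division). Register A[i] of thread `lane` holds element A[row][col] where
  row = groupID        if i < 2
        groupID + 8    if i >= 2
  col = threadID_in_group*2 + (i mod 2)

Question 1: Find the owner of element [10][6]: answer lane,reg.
11,2

r: 10->gid=2,r8=1  c: 6->tid=3,i&1=0
L=2*4+3=11  i=1*2+0=2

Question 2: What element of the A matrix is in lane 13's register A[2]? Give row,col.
11,2

lane 13: gid=3 (13/4), tid=1 (13%4)
i=2: r=3+8=11, c=1*2+0=2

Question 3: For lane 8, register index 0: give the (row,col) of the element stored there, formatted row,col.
L=8->g=8>>2=2, t=8&3=0
[0]->row 2+0=2  col 0·2+0=0

2,0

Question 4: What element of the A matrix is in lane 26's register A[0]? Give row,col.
6,4

L=26⇒gr=26>>2=6, th=26&3=2
[0]⇒row 6+0=6  col 2·2+0=4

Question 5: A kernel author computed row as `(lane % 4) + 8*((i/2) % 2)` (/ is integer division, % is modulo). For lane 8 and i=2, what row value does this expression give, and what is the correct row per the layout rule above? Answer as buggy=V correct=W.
`(lane % 4) + 8*((i/2) % 2)`[8,2]→8
lane 8→8/4=2, 8 mod 4=0
i=2  r:2+8→10  c:2·0+0→0
row: 8 vs 10

buggy=8 correct=10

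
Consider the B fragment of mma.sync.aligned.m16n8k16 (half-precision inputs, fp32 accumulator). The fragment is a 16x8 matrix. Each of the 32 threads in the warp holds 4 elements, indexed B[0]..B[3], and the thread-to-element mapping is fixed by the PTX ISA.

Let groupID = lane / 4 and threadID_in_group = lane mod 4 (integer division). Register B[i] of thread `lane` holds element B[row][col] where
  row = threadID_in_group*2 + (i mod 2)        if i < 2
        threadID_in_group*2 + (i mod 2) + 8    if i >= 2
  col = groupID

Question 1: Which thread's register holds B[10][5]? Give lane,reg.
c:5=>grp=5  r:10=>rB=1,tig=1,lo=0
L=5*4+1=21  i=1*2+0=2

21,2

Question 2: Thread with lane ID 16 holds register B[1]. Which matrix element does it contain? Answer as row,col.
16: gr=4,th=0
[1] (0*2+1+0,4) = (1,4)

1,4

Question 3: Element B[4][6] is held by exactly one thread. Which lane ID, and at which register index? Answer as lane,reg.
c: 6->gid=6  r: 4->r8=0,tid=2,i&1=0
L=6*4+2=26  i=0*2+0=0

26,0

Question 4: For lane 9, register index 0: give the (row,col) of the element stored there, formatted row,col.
L=9->g=9>>2=2, t=9&3=1
[0]->row 1·2+0+0=2  col g=2

2,2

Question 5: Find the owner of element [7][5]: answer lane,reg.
c:5=>grp=5  r:7=>rB=0,tig=3,lo=1
L=5*4+3=23  i=0*2+1=1

23,1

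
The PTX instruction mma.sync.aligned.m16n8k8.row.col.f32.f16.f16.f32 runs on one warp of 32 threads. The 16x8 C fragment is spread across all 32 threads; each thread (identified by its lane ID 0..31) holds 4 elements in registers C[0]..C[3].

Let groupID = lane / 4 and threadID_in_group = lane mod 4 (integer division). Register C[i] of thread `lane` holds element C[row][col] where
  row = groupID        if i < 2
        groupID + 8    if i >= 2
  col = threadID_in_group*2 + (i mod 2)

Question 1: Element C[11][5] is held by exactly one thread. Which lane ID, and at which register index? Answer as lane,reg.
14,3

r:11=>grp=3,rB=1  c:5=>tig=2,lo=1
L=3*4+2=14  i=1*2+1=3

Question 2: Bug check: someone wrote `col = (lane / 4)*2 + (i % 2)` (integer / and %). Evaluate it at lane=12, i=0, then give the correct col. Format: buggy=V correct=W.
`(lane / 4)*2 + (i % 2)`[12,0]→6
L=12→G=12>>2=3, T=12&3=0
[0]→row 3+0=3  col 0·2+0=0
col: 6 vs 0

buggy=6 correct=0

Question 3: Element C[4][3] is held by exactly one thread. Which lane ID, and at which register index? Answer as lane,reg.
17,1

r=4->g=4,rb=0  c=3->t=1,b0=1
L=4*4+1=17  i=0*2+1=1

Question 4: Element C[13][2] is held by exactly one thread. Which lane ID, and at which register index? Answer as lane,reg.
21,2

r=13->g=5,rb=1  c=2->t=1,b0=0
L=5*4+1=21  i=1*2+0=2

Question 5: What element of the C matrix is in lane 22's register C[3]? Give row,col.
lane 22: gr=5 (22/4), th=2 (22%4)
i=3: r=5+8=13, c=2*2+1=5

13,5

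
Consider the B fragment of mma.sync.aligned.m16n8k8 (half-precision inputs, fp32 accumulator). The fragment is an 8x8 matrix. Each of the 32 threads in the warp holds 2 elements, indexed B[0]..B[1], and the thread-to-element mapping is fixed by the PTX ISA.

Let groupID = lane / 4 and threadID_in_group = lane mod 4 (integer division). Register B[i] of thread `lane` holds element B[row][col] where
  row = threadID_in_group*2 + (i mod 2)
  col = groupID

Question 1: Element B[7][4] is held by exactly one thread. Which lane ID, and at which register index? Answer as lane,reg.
c: 4->gid=4  r: 7->tid=3,i&1=1
L=4*4+3=19  i=1=1

19,1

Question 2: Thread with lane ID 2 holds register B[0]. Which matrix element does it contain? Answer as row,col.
4,0

lane 2=>2/4=0, 2 mod 4=2
i=0  r:2·2+0=>4  c:0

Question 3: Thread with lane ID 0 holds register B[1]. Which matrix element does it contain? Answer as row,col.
0: gr=0,th=0
[1] (0*2+1,0) = (1,0)

1,0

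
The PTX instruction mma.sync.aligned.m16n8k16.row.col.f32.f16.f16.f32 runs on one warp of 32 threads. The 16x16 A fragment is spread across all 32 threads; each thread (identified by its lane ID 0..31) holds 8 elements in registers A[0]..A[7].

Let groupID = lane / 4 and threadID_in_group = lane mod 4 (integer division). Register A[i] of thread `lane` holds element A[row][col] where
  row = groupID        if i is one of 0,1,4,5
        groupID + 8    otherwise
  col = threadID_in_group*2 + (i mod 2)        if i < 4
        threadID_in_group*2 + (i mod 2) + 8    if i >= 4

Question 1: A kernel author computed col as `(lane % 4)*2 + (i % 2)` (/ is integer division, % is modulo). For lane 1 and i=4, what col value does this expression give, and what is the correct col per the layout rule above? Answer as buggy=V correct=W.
buggy=2 correct=10

`(lane % 4)*2 + (i % 2)`[1,4]→2
lane 1: G=0 (1/4), T=1 (1%4)
i=4: r=0+0=0, c=1*2+0+8=10
col: 2 vs 10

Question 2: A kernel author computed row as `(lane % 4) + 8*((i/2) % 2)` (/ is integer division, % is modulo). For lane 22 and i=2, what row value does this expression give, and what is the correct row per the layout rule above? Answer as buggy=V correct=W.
buggy=10 correct=13

`(lane % 4) + 8*((i/2) % 2)`[22,2]=>10
lane 22: grp=5 (22/4), tig=2 (22%4)
i=2: r=5+8=13, c=2*2+0+0=4
row: 10 vs 13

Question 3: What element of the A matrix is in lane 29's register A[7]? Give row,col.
15,11

lane 29: G=7 (29/4), T=1 (29%4)
i=7: r=7+8=15, c=1*2+1+8=11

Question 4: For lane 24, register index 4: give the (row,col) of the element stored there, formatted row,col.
L=24=>grp=24>>2=6, tig=24&3=0
[4]=>row 6+0=6  col 0·2+0+8=8

6,8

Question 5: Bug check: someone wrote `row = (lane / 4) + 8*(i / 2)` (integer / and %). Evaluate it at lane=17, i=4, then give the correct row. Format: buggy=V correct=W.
buggy=20 correct=4

`(lane / 4) + 8*(i / 2)`[17,4]⇒20
lane 17⇒17/4=4, 17 mod 4=1
i=4  r:4+0⇒4  c:2·1+0+8⇒10
row: 20 vs 4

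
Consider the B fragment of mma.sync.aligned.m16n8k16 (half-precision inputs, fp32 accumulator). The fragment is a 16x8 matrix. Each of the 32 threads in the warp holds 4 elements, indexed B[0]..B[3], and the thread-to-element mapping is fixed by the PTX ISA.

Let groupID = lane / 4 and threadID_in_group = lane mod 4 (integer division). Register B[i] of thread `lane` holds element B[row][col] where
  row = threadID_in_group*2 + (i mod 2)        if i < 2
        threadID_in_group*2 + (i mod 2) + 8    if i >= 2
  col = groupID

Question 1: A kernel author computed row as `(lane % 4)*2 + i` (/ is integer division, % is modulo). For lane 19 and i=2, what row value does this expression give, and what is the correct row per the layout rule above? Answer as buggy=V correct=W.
`(lane % 4)*2 + i`[19,2]=>8
19: grp=4,tig=3
[2] (3*2+0+8,4) = (14,4)
row: 8 vs 14

buggy=8 correct=14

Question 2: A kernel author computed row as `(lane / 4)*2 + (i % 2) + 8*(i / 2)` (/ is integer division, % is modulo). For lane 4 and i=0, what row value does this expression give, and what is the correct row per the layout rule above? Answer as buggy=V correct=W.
`(lane / 4)*2 + (i % 2) + 8*(i / 2)`[4,0]->2
4: g=1,t=0
[0] (0*2+0+0,1) = (0,1)
row: 2 vs 0

buggy=2 correct=0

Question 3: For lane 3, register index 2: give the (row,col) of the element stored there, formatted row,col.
14,0

L=3->g=3>>2=0, t=3&3=3
[2]->row 3·2+0+8=14  col g=0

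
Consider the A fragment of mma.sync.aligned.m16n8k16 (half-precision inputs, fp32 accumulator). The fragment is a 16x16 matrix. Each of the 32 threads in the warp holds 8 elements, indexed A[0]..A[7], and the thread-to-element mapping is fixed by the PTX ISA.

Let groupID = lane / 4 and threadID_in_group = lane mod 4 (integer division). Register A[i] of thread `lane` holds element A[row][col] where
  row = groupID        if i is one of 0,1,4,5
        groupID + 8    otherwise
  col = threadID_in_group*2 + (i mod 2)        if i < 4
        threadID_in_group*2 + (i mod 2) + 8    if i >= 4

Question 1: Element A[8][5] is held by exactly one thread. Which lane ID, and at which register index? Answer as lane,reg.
2,3

r=8->g=0,rb=1  c=5->cb=0,t=2,b0=1
L=0*4+2=2  i=0*4+1*2+1=3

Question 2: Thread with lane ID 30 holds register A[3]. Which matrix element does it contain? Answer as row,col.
lane 30→30/4=7, 30 mod 4=2
i=3  r:7+8→15  c:2·2+1+0→5

15,5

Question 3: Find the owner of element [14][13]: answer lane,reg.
r=14→G=6,rhi=1  c=13→chi=1,T=2,p=1
L=6*4+2=26  i=1*4+1*2+1=7

26,7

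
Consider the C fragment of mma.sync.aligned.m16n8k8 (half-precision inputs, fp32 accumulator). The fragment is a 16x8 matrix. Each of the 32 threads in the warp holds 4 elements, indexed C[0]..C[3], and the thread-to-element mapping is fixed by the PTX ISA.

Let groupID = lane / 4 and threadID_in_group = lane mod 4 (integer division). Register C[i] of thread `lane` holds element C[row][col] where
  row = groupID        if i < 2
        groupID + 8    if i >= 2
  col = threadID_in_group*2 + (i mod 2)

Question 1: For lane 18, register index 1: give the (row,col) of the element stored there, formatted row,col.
4,5

18: gr=4,th=2
[1] (4+0,2*2+1) = (4,5)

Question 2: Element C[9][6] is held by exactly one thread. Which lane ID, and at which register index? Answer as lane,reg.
7,2

r: 9->gid=1,r8=1  c: 6->tid=3,i&1=0
L=1*4+3=7  i=1*2+0=2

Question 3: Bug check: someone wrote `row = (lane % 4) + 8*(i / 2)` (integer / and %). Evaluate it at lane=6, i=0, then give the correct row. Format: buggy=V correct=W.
`(lane % 4) + 8*(i / 2)`[6,0]->2
L=6->g=6>>2=1, t=6&3=2
[0]->row 1+0=1  col 2·2+0=4
row: 2 vs 1

buggy=2 correct=1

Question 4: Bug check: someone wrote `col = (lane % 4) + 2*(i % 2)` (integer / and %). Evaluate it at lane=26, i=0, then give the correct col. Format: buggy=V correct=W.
`(lane % 4) + 2*(i % 2)`[26,0]→2
lane 26: G=6 (26/4), T=2 (26%4)
i=0: r=6+0=6, c=2*2+0=4
col: 2 vs 4

buggy=2 correct=4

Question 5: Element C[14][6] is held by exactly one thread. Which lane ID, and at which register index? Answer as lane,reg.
r=14⇒gr=6,Rb=1  c=6⇒th=3,odd=0
L=6*4+3=27  i=1*2+0=2

27,2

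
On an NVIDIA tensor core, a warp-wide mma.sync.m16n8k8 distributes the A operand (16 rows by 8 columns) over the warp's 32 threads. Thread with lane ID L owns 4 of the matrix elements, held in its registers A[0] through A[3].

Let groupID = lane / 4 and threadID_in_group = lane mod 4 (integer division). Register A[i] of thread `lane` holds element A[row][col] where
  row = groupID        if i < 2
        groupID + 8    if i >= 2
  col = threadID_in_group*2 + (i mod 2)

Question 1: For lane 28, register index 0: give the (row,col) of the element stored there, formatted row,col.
7,0

lane 28: gr=7 (28/4), th=0 (28%4)
i=0: r=7+0=7, c=0*2+0=0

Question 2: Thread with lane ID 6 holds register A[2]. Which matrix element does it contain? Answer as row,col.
9,4

6: G=1,T=2
[2] (1+8,2*2+0) = (9,4)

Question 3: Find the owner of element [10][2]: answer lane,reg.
r: 10->gid=2,r8=1  c: 2->tid=1,i&1=0
L=2*4+1=9  i=1*2+0=2

9,2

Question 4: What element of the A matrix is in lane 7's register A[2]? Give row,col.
lane 7: gid=1 (7/4), tid=3 (7%4)
i=2: r=1+8=9, c=3*2+0=6

9,6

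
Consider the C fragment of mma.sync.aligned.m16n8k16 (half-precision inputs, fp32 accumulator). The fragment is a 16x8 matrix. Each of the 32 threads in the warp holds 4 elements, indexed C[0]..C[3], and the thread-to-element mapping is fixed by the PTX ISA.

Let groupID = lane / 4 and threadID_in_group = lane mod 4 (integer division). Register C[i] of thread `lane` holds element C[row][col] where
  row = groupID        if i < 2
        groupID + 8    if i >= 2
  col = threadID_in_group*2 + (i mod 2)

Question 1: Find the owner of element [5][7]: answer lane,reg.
23,1

r=5->g=5,rb=0  c=7->t=3,b0=1
L=5*4+3=23  i=0*2+1=1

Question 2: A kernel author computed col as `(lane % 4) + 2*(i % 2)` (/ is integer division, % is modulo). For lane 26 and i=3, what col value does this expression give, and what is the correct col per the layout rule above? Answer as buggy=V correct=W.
buggy=4 correct=5

`(lane % 4) + 2*(i % 2)`[26,3]→4
L=26→G=26>>2=6, T=26&3=2
[3]→row 6+8=14  col 2·2+1=5
col: 4 vs 5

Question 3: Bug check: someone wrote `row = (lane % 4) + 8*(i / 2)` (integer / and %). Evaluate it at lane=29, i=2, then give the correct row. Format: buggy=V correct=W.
buggy=9 correct=15

`(lane % 4) + 8*(i / 2)`[29,2]->9
lane 29: g=7 (29/4), t=1 (29%4)
i=2: r=7+8=15, c=1*2+0=2
row: 9 vs 15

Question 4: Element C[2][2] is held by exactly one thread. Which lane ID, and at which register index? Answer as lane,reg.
r=2->g=2,rb=0  c=2->t=1,b0=0
L=2*4+1=9  i=0*2+0=0

9,0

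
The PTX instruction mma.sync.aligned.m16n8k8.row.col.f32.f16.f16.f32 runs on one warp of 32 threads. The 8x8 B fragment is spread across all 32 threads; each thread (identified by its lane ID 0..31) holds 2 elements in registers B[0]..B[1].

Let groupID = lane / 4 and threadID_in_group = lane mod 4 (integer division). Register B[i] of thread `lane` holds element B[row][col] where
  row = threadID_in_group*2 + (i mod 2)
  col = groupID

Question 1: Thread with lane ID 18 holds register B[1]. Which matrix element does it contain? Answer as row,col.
5,4

lane 18: g=4 (18/4), t=2 (18%4)
i=1: r=2*2+1=5, c=g=4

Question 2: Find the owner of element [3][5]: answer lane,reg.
21,1

c=5->g=5  r=3->t=1,b0=1
L=5*4+1=21  i=1=1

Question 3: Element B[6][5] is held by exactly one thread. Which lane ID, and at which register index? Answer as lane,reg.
23,0

c=5->g=5  r=6->t=3,b0=0
L=5*4+3=23  i=0=0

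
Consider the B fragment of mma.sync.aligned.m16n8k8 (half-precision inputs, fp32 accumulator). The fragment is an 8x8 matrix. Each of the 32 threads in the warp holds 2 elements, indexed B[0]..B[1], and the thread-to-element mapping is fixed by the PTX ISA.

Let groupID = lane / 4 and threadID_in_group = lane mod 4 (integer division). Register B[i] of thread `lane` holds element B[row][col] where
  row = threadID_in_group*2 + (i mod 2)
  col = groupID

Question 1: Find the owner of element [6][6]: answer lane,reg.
27,0

c=6->g=6  r=6->t=3,b0=0
L=6*4+3=27  i=0=0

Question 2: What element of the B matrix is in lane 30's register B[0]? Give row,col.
30: gid=7,tid=2
[0] (2*2+0,7) = (4,7)

4,7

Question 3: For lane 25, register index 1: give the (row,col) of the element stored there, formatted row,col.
3,6

25: grp=6,tig=1
[1] (1*2+1,6) = (3,6)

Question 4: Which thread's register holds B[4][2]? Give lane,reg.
c=2⇒gr=2  r=4⇒th=2,odd=0
L=2*4+2=10  i=0=0

10,0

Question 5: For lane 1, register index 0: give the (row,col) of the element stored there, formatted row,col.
2,0

lane 1→1/4=0, 1 mod 4=1
i=0  r:2·1+0→2  c:0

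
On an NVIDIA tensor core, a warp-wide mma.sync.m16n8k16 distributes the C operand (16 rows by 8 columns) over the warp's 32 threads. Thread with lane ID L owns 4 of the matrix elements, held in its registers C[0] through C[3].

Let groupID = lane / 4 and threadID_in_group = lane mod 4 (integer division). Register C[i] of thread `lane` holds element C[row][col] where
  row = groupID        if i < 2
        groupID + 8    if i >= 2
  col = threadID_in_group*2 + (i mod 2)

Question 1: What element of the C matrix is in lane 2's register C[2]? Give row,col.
L=2->gid=2>>2=0, tid=2&3=2
[2]->row 0+8=8  col 2·2+0=4

8,4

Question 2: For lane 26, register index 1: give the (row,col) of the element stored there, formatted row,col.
6,5

lane 26: gid=6 (26/4), tid=2 (26%4)
i=1: r=6+0=6, c=2*2+1=5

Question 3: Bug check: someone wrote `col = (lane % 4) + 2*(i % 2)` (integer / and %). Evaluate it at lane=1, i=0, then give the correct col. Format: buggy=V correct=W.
`(lane % 4) + 2*(i % 2)`[1,0]->1
lane 1: gid=0 (1/4), tid=1 (1%4)
i=0: r=0+0=0, c=1*2+0=2
col: 1 vs 2

buggy=1 correct=2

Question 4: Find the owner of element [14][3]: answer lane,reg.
r=14→G=6,rhi=1  c=3→T=1,p=1
L=6*4+1=25  i=1*2+1=3

25,3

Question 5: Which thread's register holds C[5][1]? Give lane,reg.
20,1

r=5->g=5,rb=0  c=1->t=0,b0=1
L=5*4+0=20  i=0*2+1=1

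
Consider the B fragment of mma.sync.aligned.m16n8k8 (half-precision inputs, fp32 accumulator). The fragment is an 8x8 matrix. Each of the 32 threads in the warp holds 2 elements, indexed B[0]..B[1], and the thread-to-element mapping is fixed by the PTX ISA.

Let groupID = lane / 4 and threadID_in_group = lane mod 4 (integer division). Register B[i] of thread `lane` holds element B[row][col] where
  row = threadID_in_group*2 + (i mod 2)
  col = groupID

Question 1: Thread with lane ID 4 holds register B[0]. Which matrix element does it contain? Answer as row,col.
0,1

lane 4: gid=1 (4/4), tid=0 (4%4)
i=0: r=0*2+0=0, c=gid=1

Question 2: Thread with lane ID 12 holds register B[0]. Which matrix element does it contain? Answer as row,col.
lane 12: G=3 (12/4), T=0 (12%4)
i=0: r=0*2+0=0, c=G=3

0,3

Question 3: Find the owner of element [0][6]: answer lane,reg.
24,0

c: 6->gid=6  r: 0->tid=0,i&1=0
L=6*4+0=24  i=0=0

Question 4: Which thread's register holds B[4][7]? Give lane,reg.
c=7⇒gr=7  r=4⇒th=2,odd=0
L=7*4+2=30  i=0=0

30,0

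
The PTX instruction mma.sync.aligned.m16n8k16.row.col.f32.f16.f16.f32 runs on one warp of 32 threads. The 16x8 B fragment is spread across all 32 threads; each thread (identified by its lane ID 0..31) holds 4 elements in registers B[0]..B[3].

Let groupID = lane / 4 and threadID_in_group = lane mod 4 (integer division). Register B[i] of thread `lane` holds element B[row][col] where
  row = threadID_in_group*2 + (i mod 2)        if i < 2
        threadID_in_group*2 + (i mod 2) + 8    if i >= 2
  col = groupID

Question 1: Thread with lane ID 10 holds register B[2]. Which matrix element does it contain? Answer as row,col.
L=10→G=10>>2=2, T=10&3=2
[2]→row 2·2+0+8=12  col G=2

12,2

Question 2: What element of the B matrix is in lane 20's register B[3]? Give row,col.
lane 20: grp=5 (20/4), tig=0 (20%4)
i=3: r=0*2+1+8=9, c=grp=5

9,5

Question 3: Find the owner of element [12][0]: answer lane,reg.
c=0⇒gr=0  r=12⇒Rb=1,th=2,odd=0
L=0*4+2=2  i=1*2+0=2

2,2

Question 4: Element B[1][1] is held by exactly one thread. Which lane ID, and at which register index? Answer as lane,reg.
c=1→G=1  r=1→rhi=0,T=0,p=1
L=1*4+0=4  i=0*2+1=1

4,1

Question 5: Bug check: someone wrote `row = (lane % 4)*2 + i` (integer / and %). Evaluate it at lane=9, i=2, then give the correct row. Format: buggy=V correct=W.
`(lane % 4)*2 + i`[9,2]⇒4
L=9⇒gr=9>>2=2, th=9&3=1
[2]⇒row 1·2+0+8=10  col gr=2
row: 4 vs 10

buggy=4 correct=10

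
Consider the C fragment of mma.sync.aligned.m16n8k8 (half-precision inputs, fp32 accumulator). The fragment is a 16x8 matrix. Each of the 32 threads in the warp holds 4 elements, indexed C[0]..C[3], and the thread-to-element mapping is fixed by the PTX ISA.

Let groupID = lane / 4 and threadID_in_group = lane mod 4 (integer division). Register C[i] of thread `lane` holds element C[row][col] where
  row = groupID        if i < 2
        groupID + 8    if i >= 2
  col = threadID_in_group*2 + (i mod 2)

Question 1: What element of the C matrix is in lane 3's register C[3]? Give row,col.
lane 3⇒3/4=0, 3 mod 4=3
i=3  r:0+8⇒8  c:2·3+1⇒7

8,7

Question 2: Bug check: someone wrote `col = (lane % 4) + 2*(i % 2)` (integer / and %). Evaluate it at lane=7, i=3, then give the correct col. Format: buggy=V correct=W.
buggy=5 correct=7

`(lane % 4) + 2*(i % 2)`[7,3]->5
L=7->gid=7>>2=1, tid=7&3=3
[3]->row 1+8=9  col 3·2+1=7
col: 5 vs 7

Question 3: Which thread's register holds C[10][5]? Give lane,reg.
r=10->g=2,rb=1  c=5->t=2,b0=1
L=2*4+2=10  i=1*2+1=3

10,3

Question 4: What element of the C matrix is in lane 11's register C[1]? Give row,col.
2,7

lane 11->11/4=2, 11 mod 4=3
i=1  r:2+0->2  c:2·3+1->7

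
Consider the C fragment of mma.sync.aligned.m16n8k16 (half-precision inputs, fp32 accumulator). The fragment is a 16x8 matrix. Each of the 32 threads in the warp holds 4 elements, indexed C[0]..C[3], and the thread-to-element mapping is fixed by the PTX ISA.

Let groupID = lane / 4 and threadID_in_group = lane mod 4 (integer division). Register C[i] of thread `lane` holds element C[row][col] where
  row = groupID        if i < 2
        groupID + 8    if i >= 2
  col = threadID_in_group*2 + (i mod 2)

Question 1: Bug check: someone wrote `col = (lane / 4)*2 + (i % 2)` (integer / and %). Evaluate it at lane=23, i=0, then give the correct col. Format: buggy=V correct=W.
`(lane / 4)*2 + (i % 2)`[23,0]⇒10
lane 23: gr=5 (23/4), th=3 (23%4)
i=0: r=5+0=5, c=3*2+0=6
col: 10 vs 6

buggy=10 correct=6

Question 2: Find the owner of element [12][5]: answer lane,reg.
r=12->g=4,rb=1  c=5->t=2,b0=1
L=4*4+2=18  i=1*2+1=3

18,3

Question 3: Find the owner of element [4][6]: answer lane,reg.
r=4⇒gr=4,Rb=0  c=6⇒th=3,odd=0
L=4*4+3=19  i=0*2+0=0

19,0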